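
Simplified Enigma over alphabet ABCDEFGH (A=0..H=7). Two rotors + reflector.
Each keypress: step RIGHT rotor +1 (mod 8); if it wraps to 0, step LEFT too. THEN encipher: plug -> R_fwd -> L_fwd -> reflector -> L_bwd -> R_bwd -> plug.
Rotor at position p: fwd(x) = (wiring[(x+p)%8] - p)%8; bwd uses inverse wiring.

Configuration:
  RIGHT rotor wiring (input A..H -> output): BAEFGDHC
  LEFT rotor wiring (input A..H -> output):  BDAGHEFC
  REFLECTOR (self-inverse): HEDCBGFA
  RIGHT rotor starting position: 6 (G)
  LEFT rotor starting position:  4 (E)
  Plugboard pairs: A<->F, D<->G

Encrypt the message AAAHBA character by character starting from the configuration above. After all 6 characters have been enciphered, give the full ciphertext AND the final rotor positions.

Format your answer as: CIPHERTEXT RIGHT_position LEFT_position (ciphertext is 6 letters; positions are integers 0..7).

Char 1 ('A'): step: R->7, L=4; A->plug->F->R->H->L->C->refl->D->L'->A->R'->H->plug->H
Char 2 ('A'): step: R->0, L->5 (L advanced); A->plug->F->R->D->L->E->refl->B->L'->G->R'->E->plug->E
Char 3 ('A'): step: R->1, L=5; A->plug->F->R->G->L->B->refl->E->L'->D->R'->B->plug->B
Char 4 ('H'): step: R->2, L=5; H->plug->H->R->G->L->B->refl->E->L'->D->R'->B->plug->B
Char 5 ('B'): step: R->3, L=5; B->plug->B->R->D->L->E->refl->B->L'->G->R'->F->plug->A
Char 6 ('A'): step: R->4, L=5; A->plug->F->R->E->L->G->refl->F->L'->C->R'->A->plug->F
Final: ciphertext=HEBBAF, RIGHT=4, LEFT=5

Answer: HEBBAF 4 5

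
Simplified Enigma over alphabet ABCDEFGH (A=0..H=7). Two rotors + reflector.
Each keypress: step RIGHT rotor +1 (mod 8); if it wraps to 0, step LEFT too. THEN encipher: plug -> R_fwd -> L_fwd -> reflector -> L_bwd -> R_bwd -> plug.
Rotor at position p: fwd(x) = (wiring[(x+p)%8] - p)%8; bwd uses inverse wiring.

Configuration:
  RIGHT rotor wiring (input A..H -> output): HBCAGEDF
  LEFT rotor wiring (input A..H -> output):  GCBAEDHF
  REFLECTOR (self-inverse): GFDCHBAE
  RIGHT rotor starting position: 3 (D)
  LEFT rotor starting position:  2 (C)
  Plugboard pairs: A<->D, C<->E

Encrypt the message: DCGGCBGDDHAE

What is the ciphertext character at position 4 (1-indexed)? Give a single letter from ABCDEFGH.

Char 1 ('D'): step: R->4, L=2; D->plug->A->R->C->L->C->refl->D->L'->F->R'->F->plug->F
Char 2 ('C'): step: R->5, L=2; C->plug->E->R->E->L->F->refl->B->L'->D->R'->G->plug->G
Char 3 ('G'): step: R->6, L=2; G->plug->G->R->A->L->H->refl->E->L'->G->R'->H->plug->H
Char 4 ('G'): step: R->7, L=2; G->plug->G->R->F->L->D->refl->C->L'->C->R'->C->plug->E

E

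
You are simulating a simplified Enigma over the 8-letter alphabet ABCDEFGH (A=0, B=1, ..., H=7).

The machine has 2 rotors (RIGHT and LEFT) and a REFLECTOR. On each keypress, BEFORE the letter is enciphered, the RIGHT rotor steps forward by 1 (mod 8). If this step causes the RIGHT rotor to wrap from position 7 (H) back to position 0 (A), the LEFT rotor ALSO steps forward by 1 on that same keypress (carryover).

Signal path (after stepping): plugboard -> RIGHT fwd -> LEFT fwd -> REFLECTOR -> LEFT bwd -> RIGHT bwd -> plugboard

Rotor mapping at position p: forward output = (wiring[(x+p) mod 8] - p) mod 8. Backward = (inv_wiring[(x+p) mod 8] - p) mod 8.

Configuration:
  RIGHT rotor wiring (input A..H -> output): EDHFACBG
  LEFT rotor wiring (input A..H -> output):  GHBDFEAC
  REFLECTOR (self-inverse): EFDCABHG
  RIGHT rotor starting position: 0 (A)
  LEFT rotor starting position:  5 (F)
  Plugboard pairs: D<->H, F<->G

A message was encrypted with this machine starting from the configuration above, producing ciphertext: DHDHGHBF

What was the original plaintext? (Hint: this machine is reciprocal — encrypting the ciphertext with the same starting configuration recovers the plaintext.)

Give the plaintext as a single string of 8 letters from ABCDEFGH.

Answer: ACGFDGAG

Derivation:
Char 1 ('D'): step: R->1, L=5; D->plug->H->R->D->L->B->refl->F->L'->C->R'->A->plug->A
Char 2 ('H'): step: R->2, L=5; H->plug->D->R->A->L->H->refl->G->L'->G->R'->C->plug->C
Char 3 ('D'): step: R->3, L=5; D->plug->H->R->E->L->C->refl->D->L'->B->R'->F->plug->G
Char 4 ('H'): step: R->4, L=5; H->plug->D->R->C->L->F->refl->B->L'->D->R'->G->plug->F
Char 5 ('G'): step: R->5, L=5; G->plug->F->R->C->L->F->refl->B->L'->D->R'->H->plug->D
Char 6 ('H'): step: R->6, L=5; H->plug->D->R->F->L->E->refl->A->L'->H->R'->F->plug->G
Char 7 ('B'): step: R->7, L=5; B->plug->B->R->F->L->E->refl->A->L'->H->R'->A->plug->A
Char 8 ('F'): step: R->0, L->6 (L advanced); F->plug->G->R->B->L->E->refl->A->L'->C->R'->F->plug->G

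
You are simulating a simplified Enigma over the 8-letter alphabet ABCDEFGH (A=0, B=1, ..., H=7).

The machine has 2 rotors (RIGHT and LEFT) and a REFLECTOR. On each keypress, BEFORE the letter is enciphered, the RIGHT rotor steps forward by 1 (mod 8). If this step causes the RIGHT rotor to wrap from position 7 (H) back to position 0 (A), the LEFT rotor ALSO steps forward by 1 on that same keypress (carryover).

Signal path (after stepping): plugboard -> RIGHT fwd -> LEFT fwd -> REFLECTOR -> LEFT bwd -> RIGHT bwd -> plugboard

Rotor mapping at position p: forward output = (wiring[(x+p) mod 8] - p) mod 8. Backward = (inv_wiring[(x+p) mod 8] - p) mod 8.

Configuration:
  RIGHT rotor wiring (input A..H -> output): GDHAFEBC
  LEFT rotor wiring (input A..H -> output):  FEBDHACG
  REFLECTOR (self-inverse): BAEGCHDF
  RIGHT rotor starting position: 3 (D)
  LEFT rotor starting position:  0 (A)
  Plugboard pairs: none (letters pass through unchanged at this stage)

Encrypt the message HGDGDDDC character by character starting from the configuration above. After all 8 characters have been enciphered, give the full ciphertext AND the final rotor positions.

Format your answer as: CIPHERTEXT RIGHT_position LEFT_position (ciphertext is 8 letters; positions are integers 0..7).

Answer: BAFHBBEA 3 1

Derivation:
Char 1 ('H'): step: R->4, L=0; H->plug->H->R->E->L->H->refl->F->L'->A->R'->B->plug->B
Char 2 ('G'): step: R->5, L=0; G->plug->G->R->D->L->D->refl->G->L'->H->R'->A->plug->A
Char 3 ('D'): step: R->6, L=0; D->plug->D->R->F->L->A->refl->B->L'->C->R'->F->plug->F
Char 4 ('G'): step: R->7, L=0; G->plug->G->R->F->L->A->refl->B->L'->C->R'->H->plug->H
Char 5 ('D'): step: R->0, L->1 (L advanced); D->plug->D->R->A->L->D->refl->G->L'->D->R'->B->plug->B
Char 6 ('D'): step: R->1, L=1; D->plug->D->R->E->L->H->refl->F->L'->G->R'->B->plug->B
Char 7 ('D'): step: R->2, L=1; D->plug->D->R->C->L->C->refl->E->L'->H->R'->E->plug->E
Char 8 ('C'): step: R->3, L=1; C->plug->C->R->B->L->A->refl->B->L'->F->R'->A->plug->A
Final: ciphertext=BAFHBBEA, RIGHT=3, LEFT=1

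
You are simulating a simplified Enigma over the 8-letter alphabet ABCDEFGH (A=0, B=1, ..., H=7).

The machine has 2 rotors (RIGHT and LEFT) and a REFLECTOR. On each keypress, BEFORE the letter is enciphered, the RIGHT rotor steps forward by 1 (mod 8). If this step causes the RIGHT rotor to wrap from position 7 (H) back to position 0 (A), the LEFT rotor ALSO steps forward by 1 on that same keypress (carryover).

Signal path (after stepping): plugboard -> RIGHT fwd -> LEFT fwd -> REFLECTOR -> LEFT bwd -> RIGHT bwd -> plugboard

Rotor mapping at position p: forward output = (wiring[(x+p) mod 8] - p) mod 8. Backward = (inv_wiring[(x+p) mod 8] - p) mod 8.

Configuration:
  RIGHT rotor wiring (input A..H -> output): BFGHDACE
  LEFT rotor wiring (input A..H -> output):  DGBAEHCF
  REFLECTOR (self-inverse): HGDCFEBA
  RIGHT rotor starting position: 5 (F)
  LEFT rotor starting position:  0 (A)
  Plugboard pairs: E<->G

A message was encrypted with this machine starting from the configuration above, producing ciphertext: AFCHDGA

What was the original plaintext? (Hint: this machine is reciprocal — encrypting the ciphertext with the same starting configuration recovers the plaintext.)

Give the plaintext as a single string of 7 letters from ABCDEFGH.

Answer: DDFCGEH

Derivation:
Char 1 ('A'): step: R->6, L=0; A->plug->A->R->E->L->E->refl->F->L'->H->R'->D->plug->D
Char 2 ('F'): step: R->7, L=0; F->plug->F->R->E->L->E->refl->F->L'->H->R'->D->plug->D
Char 3 ('C'): step: R->0, L->1 (L advanced); C->plug->C->R->G->L->E->refl->F->L'->A->R'->F->plug->F
Char 4 ('H'): step: R->1, L=1; H->plug->H->R->A->L->F->refl->E->L'->G->R'->C->plug->C
Char 5 ('D'): step: R->2, L=1; D->plug->D->R->G->L->E->refl->F->L'->A->R'->E->plug->G
Char 6 ('G'): step: R->3, L=1; G->plug->E->R->B->L->A->refl->H->L'->C->R'->G->plug->E
Char 7 ('A'): step: R->4, L=1; A->plug->A->R->H->L->C->refl->D->L'->D->R'->H->plug->H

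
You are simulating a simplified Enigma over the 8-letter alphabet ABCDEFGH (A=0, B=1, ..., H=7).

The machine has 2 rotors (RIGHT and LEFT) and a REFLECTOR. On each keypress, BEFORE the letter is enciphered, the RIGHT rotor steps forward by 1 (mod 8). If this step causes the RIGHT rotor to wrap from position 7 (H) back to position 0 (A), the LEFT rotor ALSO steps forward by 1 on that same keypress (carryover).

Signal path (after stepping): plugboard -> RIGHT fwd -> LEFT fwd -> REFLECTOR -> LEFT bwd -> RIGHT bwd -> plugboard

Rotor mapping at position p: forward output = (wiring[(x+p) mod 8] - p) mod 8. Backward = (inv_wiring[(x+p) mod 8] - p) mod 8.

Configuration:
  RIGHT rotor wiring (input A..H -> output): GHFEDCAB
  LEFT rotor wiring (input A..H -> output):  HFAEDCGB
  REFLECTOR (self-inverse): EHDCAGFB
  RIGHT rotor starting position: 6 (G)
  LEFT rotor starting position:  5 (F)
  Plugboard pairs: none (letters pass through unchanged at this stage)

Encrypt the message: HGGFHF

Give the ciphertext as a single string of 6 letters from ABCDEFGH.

Answer: DBFDFE

Derivation:
Char 1 ('H'): step: R->7, L=5; H->plug->H->R->B->L->B->refl->H->L'->G->R'->D->plug->D
Char 2 ('G'): step: R->0, L->6 (L advanced); G->plug->G->R->A->L->A->refl->E->L'->H->R'->B->plug->B
Char 3 ('G'): step: R->1, L=6; G->plug->G->R->A->L->A->refl->E->L'->H->R'->F->plug->F
Char 4 ('F'): step: R->2, L=6; F->plug->F->R->H->L->E->refl->A->L'->A->R'->D->plug->D
Char 5 ('H'): step: R->3, L=6; H->plug->H->R->C->L->B->refl->H->L'->D->R'->F->plug->F
Char 6 ('F'): step: R->4, L=6; F->plug->F->R->D->L->H->refl->B->L'->C->R'->E->plug->E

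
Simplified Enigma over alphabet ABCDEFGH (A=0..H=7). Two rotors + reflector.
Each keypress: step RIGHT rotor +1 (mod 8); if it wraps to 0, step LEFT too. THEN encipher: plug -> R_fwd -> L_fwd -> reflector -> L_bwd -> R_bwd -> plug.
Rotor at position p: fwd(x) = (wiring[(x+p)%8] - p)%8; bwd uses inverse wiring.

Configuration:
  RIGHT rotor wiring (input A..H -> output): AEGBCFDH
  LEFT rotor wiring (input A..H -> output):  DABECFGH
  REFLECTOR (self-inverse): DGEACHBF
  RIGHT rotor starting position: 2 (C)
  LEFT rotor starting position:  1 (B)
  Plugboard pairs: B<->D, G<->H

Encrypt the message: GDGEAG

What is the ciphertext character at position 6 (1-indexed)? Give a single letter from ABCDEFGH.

Char 1 ('G'): step: R->3, L=1; G->plug->H->R->D->L->B->refl->G->L'->G->R'->A->plug->A
Char 2 ('D'): step: R->4, L=1; D->plug->B->R->B->L->A->refl->D->L'->C->R'->G->plug->H
Char 3 ('G'): step: R->5, L=1; G->plug->H->R->F->L->F->refl->H->L'->A->R'->A->plug->A
Char 4 ('E'): step: R->6, L=1; E->plug->E->R->A->L->H->refl->F->L'->F->R'->A->plug->A
Char 5 ('A'): step: R->7, L=1; A->plug->A->R->A->L->H->refl->F->L'->F->R'->C->plug->C
Char 6 ('G'): step: R->0, L->2 (L advanced); G->plug->H->R->H->L->G->refl->B->L'->G->R'->C->plug->C

C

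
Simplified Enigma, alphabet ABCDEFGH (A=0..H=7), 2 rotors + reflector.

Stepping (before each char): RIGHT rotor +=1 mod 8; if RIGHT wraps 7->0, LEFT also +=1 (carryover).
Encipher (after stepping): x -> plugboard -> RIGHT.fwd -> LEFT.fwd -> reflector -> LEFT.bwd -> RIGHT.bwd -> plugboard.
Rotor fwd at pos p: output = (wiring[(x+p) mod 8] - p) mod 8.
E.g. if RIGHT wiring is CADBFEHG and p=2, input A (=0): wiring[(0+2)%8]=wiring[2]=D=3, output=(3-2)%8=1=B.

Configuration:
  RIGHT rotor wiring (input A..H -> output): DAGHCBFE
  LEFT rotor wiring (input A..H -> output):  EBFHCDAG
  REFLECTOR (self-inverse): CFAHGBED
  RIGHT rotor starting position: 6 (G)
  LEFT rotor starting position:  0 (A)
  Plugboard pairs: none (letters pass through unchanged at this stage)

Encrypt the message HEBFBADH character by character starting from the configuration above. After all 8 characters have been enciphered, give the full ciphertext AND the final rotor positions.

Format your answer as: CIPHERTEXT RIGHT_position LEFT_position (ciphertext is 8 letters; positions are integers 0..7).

Answer: BFAGGHEB 6 1

Derivation:
Char 1 ('H'): step: R->7, L=0; H->plug->H->R->G->L->A->refl->C->L'->E->R'->B->plug->B
Char 2 ('E'): step: R->0, L->1 (L advanced); E->plug->E->R->C->L->G->refl->E->L'->B->R'->F->plug->F
Char 3 ('B'): step: R->1, L=1; B->plug->B->R->F->L->H->refl->D->L'->H->R'->A->plug->A
Char 4 ('F'): step: R->2, L=1; F->plug->F->R->C->L->G->refl->E->L'->B->R'->G->plug->G
Char 5 ('B'): step: R->3, L=1; B->plug->B->R->H->L->D->refl->H->L'->F->R'->G->plug->G
Char 6 ('A'): step: R->4, L=1; A->plug->A->R->G->L->F->refl->B->L'->D->R'->H->plug->H
Char 7 ('D'): step: R->5, L=1; D->plug->D->R->G->L->F->refl->B->L'->D->R'->E->plug->E
Char 8 ('H'): step: R->6, L=1; H->plug->H->R->D->L->B->refl->F->L'->G->R'->B->plug->B
Final: ciphertext=BFAGGHEB, RIGHT=6, LEFT=1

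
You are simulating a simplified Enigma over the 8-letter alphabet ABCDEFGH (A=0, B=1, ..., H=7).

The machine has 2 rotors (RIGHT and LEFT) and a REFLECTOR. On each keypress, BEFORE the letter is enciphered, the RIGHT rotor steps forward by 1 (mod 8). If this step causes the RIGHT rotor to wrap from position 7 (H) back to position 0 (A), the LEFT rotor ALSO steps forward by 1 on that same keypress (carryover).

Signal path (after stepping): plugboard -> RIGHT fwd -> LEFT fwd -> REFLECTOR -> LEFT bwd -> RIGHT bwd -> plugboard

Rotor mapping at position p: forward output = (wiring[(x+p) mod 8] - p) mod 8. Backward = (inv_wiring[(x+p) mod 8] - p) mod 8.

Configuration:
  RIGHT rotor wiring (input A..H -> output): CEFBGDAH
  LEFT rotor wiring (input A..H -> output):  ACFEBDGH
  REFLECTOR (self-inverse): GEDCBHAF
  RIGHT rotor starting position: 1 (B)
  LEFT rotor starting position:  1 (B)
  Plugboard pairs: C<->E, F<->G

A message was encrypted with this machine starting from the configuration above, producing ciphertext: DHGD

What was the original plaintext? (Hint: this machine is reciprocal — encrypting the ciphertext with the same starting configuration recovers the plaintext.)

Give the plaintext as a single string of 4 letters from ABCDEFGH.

Char 1 ('D'): step: R->2, L=1; D->plug->D->R->B->L->E->refl->B->L'->A->R'->G->plug->F
Char 2 ('H'): step: R->3, L=1; H->plug->H->R->C->L->D->refl->C->L'->E->R'->E->plug->C
Char 3 ('G'): step: R->4, L=1; G->plug->F->R->A->L->B->refl->E->L'->B->R'->G->plug->F
Char 4 ('D'): step: R->5, L=1; D->plug->D->R->F->L->F->refl->H->L'->H->R'->E->plug->C

Answer: FCFC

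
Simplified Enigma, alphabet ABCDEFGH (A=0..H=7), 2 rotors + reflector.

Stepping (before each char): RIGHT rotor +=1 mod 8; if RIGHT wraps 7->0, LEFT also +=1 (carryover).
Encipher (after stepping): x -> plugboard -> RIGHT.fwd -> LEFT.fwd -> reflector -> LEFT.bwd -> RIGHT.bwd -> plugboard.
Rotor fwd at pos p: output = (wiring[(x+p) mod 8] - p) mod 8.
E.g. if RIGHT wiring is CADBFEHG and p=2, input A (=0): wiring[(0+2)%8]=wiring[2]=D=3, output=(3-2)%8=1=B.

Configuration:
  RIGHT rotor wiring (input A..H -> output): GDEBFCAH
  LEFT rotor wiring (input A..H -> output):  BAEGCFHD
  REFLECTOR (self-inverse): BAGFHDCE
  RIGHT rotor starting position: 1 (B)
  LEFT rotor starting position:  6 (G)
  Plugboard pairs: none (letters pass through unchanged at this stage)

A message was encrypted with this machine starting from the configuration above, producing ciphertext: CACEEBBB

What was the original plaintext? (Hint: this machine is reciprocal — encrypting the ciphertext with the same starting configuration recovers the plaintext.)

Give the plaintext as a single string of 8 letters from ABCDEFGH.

Answer: GCDFGFEH

Derivation:
Char 1 ('C'): step: R->2, L=6; C->plug->C->R->D->L->C->refl->G->L'->E->R'->G->plug->G
Char 2 ('A'): step: R->3, L=6; A->plug->A->R->G->L->E->refl->H->L'->H->R'->C->plug->C
Char 3 ('C'): step: R->4, L=6; C->plug->C->R->E->L->G->refl->C->L'->D->R'->D->plug->D
Char 4 ('E'): step: R->5, L=6; E->plug->E->R->G->L->E->refl->H->L'->H->R'->F->plug->F
Char 5 ('E'): step: R->6, L=6; E->plug->E->R->G->L->E->refl->H->L'->H->R'->G->plug->G
Char 6 ('B'): step: R->7, L=6; B->plug->B->R->H->L->H->refl->E->L'->G->R'->F->plug->F
Char 7 ('B'): step: R->0, L->7 (L advanced); B->plug->B->R->D->L->F->refl->D->L'->F->R'->E->plug->E
Char 8 ('B'): step: R->1, L=7; B->plug->B->R->D->L->F->refl->D->L'->F->R'->H->plug->H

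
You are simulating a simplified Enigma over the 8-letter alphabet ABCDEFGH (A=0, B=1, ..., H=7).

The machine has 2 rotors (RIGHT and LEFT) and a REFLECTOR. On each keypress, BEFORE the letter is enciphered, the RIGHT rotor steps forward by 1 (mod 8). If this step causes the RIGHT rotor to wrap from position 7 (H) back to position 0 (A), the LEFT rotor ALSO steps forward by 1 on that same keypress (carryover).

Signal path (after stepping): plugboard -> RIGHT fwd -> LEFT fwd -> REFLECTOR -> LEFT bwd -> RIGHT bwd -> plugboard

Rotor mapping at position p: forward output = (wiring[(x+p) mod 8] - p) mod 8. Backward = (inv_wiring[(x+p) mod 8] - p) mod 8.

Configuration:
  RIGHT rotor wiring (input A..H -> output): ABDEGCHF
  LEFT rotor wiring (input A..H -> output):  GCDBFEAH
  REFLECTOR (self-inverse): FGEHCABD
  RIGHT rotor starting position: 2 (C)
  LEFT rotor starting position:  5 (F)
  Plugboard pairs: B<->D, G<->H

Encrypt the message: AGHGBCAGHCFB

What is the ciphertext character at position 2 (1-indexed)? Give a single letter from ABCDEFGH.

Char 1 ('A'): step: R->3, L=5; A->plug->A->R->B->L->D->refl->H->L'->A->R'->H->plug->G
Char 2 ('G'): step: R->4, L=5; G->plug->H->R->A->L->H->refl->D->L'->B->R'->D->plug->B

B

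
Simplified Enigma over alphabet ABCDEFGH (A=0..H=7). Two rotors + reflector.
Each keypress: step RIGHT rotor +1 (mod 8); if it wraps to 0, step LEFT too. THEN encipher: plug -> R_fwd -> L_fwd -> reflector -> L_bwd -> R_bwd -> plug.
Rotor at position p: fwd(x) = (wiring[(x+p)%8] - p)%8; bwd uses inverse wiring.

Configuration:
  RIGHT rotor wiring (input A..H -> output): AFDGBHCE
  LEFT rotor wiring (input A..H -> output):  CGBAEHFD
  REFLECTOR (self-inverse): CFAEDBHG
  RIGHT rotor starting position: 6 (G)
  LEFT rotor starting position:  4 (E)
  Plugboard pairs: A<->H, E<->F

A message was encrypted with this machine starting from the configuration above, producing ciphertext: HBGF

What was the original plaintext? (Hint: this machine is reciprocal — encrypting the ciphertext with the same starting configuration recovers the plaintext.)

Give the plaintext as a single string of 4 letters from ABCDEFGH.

Answer: GDHH

Derivation:
Char 1 ('H'): step: R->7, L=4; H->plug->A->R->F->L->C->refl->A->L'->A->R'->G->plug->G
Char 2 ('B'): step: R->0, L->5 (L advanced); B->plug->B->R->F->L->E->refl->D->L'->G->R'->D->plug->D
Char 3 ('G'): step: R->1, L=5; G->plug->G->R->D->L->F->refl->B->L'->E->R'->A->plug->H
Char 4 ('F'): step: R->2, L=5; F->plug->E->R->A->L->C->refl->A->L'->B->R'->A->plug->H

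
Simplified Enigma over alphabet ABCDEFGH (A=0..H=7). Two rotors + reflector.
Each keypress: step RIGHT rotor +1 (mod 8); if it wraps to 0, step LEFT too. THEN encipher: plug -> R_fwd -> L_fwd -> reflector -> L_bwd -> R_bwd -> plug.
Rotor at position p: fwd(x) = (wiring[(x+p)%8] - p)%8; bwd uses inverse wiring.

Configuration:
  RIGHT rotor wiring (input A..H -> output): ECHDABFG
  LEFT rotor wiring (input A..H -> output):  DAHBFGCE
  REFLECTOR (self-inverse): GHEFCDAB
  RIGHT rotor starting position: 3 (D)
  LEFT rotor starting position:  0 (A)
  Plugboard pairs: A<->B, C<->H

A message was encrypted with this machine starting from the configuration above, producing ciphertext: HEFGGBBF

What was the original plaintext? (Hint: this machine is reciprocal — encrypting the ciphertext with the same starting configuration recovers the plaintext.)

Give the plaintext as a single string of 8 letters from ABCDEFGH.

Char 1 ('H'): step: R->4, L=0; H->plug->C->R->B->L->A->refl->G->L'->F->R'->B->plug->A
Char 2 ('E'): step: R->5, L=0; E->plug->E->R->F->L->G->refl->A->L'->B->R'->C->plug->H
Char 3 ('F'): step: R->6, L=0; F->plug->F->R->F->L->G->refl->A->L'->B->R'->E->plug->E
Char 4 ('G'): step: R->7, L=0; G->plug->G->R->C->L->H->refl->B->L'->D->R'->C->plug->H
Char 5 ('G'): step: R->0, L->1 (L advanced); G->plug->G->R->F->L->B->refl->H->L'->A->R'->E->plug->E
Char 6 ('B'): step: R->1, L=1; B->plug->A->R->B->L->G->refl->A->L'->C->R'->C->plug->H
Char 7 ('B'): step: R->2, L=1; B->plug->A->R->F->L->B->refl->H->L'->A->R'->H->plug->C
Char 8 ('F'): step: R->3, L=1; F->plug->F->R->B->L->G->refl->A->L'->C->R'->D->plug->D

Answer: AHEHEHCD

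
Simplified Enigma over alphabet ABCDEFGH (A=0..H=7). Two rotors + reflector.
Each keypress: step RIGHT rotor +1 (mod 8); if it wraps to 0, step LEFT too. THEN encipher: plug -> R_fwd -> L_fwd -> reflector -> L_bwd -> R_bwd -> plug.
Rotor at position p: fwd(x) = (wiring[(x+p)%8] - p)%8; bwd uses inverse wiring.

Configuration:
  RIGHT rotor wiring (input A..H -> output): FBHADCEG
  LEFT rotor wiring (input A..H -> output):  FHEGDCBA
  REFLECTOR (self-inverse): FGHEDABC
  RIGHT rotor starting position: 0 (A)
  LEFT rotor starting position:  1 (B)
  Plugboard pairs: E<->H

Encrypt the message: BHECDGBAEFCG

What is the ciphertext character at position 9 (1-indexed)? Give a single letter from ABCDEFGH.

Char 1 ('B'): step: R->1, L=1; B->plug->B->R->G->L->H->refl->C->L'->D->R'->F->plug->F
Char 2 ('H'): step: R->2, L=1; H->plug->E->R->C->L->F->refl->A->L'->F->R'->A->plug->A
Char 3 ('E'): step: R->3, L=1; E->plug->H->R->E->L->B->refl->G->L'->A->R'->B->plug->B
Char 4 ('C'): step: R->4, L=1; C->plug->C->R->A->L->G->refl->B->L'->E->R'->H->plug->E
Char 5 ('D'): step: R->5, L=1; D->plug->D->R->A->L->G->refl->B->L'->E->R'->E->plug->H
Char 6 ('G'): step: R->6, L=1; G->plug->G->R->F->L->A->refl->F->L'->C->R'->F->plug->F
Char 7 ('B'): step: R->7, L=1; B->plug->B->R->G->L->H->refl->C->L'->D->R'->G->plug->G
Char 8 ('A'): step: R->0, L->2 (L advanced); A->plug->A->R->F->L->G->refl->B->L'->C->R'->F->plug->F
Char 9 ('E'): step: R->1, L=2; E->plug->H->R->E->L->H->refl->C->L'->A->R'->A->plug->A

A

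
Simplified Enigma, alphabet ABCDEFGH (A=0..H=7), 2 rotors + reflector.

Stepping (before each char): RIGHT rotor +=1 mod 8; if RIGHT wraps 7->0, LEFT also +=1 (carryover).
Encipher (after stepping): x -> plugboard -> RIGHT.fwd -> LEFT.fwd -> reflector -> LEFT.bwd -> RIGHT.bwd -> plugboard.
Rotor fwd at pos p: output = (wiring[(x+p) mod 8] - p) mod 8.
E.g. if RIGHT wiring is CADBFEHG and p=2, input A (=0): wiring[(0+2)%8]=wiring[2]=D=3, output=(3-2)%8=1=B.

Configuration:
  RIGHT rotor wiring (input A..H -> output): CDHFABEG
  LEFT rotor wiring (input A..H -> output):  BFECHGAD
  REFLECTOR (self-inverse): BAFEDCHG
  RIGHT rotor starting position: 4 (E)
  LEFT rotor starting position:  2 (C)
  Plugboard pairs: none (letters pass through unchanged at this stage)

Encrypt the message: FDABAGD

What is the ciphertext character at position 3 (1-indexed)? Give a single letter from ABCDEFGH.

Char 1 ('F'): step: R->5, L=2; F->plug->F->R->C->L->F->refl->C->L'->A->R'->G->plug->G
Char 2 ('D'): step: R->6, L=2; D->plug->D->R->F->L->B->refl->A->L'->B->R'->E->plug->E
Char 3 ('A'): step: R->7, L=2; A->plug->A->R->H->L->D->refl->E->L'->D->R'->B->plug->B

B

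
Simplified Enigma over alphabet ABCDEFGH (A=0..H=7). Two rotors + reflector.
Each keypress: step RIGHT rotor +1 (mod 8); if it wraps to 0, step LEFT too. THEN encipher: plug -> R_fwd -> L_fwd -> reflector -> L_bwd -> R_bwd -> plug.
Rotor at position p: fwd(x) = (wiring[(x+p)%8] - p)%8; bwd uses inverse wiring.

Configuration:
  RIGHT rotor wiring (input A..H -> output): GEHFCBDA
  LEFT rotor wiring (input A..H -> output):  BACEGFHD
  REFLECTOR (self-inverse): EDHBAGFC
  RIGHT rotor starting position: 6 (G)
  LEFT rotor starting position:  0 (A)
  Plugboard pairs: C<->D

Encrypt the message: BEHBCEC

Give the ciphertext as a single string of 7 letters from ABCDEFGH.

Answer: CFAADHF

Derivation:
Char 1 ('B'): step: R->7, L=0; B->plug->B->R->H->L->D->refl->B->L'->A->R'->D->plug->C
Char 2 ('E'): step: R->0, L->1 (L advanced); E->plug->E->R->C->L->D->refl->B->L'->B->R'->F->plug->F
Char 3 ('H'): step: R->1, L=1; H->plug->H->R->F->L->G->refl->F->L'->D->R'->A->plug->A
Char 4 ('B'): step: R->2, L=1; B->plug->B->R->D->L->F->refl->G->L'->F->R'->A->plug->A
Char 5 ('C'): step: R->3, L=1; C->plug->D->R->A->L->H->refl->C->L'->G->R'->C->plug->D
Char 6 ('E'): step: R->4, L=1; E->plug->E->R->C->L->D->refl->B->L'->B->R'->H->plug->H
Char 7 ('C'): step: R->5, L=1; C->plug->D->R->B->L->B->refl->D->L'->C->R'->F->plug->F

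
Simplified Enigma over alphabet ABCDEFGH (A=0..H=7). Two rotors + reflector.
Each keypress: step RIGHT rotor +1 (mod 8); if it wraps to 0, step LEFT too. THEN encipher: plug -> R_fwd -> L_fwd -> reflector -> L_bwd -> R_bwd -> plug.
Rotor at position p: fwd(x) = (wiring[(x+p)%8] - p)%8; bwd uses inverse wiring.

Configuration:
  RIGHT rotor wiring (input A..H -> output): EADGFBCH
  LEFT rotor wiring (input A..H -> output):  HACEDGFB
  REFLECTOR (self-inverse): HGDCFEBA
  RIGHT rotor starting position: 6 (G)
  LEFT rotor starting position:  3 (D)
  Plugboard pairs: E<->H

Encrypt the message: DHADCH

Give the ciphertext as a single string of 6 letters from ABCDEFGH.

Char 1 ('D'): step: R->7, L=3; D->plug->D->R->E->L->G->refl->B->L'->A->R'->A->plug->A
Char 2 ('H'): step: R->0, L->4 (L advanced); H->plug->E->R->F->L->E->refl->F->L'->D->R'->C->plug->C
Char 3 ('A'): step: R->1, L=4; A->plug->A->R->H->L->A->refl->H->L'->A->R'->E->plug->H
Char 4 ('D'): step: R->2, L=4; D->plug->D->R->H->L->A->refl->H->L'->A->R'->E->plug->H
Char 5 ('C'): step: R->3, L=4; C->plug->C->R->G->L->G->refl->B->L'->C->R'->B->plug->B
Char 6 ('H'): step: R->4, L=4; H->plug->E->R->A->L->H->refl->A->L'->H->R'->G->plug->G

Answer: ACHHBG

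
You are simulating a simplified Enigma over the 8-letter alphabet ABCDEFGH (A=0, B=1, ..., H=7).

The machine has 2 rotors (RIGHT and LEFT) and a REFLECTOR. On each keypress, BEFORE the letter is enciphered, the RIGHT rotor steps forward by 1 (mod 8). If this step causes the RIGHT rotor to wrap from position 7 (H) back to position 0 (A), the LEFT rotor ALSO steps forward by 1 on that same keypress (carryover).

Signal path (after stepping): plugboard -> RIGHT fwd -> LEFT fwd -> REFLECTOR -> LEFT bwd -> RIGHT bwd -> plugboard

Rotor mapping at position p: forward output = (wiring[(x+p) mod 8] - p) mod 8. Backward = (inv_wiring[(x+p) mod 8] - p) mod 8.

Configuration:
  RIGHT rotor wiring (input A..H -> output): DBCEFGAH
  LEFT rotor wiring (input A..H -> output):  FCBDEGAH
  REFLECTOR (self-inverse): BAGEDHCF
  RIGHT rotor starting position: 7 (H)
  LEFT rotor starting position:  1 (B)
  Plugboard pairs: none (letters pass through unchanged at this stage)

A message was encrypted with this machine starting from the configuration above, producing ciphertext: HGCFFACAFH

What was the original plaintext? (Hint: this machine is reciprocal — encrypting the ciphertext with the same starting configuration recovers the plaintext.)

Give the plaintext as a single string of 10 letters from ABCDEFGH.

Answer: BCEDHGHEAD

Derivation:
Char 1 ('H'): step: R->0, L->2 (L advanced); H->plug->H->R->H->L->A->refl->B->L'->B->R'->B->plug->B
Char 2 ('G'): step: R->1, L=2; G->plug->G->R->G->L->D->refl->E->L'->D->R'->C->plug->C
Char 3 ('C'): step: R->2, L=2; C->plug->C->R->D->L->E->refl->D->L'->G->R'->E->plug->E
Char 4 ('F'): step: R->3, L=2; F->plug->F->R->A->L->H->refl->F->L'->F->R'->D->plug->D
Char 5 ('F'): step: R->4, L=2; F->plug->F->R->F->L->F->refl->H->L'->A->R'->H->plug->H
Char 6 ('A'): step: R->5, L=2; A->plug->A->R->B->L->B->refl->A->L'->H->R'->G->plug->G
Char 7 ('C'): step: R->6, L=2; C->plug->C->R->F->L->F->refl->H->L'->A->R'->H->plug->H
Char 8 ('A'): step: R->7, L=2; A->plug->A->R->A->L->H->refl->F->L'->F->R'->E->plug->E
Char 9 ('F'): step: R->0, L->3 (L advanced); F->plug->F->R->G->L->H->refl->F->L'->D->R'->A->plug->A
Char 10 ('H'): step: R->1, L=3; H->plug->H->R->C->L->D->refl->E->L'->E->R'->D->plug->D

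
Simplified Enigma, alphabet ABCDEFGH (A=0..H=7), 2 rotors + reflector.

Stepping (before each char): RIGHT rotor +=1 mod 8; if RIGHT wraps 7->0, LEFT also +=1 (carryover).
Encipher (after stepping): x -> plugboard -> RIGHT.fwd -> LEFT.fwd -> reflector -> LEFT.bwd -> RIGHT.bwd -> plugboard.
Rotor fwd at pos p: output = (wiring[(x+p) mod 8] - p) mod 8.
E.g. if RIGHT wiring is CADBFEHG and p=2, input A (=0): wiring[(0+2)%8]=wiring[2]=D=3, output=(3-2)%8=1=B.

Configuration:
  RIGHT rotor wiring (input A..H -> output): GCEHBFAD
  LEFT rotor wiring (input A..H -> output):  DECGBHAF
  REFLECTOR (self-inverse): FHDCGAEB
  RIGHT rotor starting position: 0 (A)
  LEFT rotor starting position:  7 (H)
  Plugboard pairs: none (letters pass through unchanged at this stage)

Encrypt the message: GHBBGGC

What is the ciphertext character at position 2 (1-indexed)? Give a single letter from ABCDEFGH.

Char 1 ('G'): step: R->1, L=7; G->plug->G->R->C->L->F->refl->A->L'->G->R'->C->plug->C
Char 2 ('H'): step: R->2, L=7; H->plug->H->R->A->L->G->refl->E->L'->B->R'->F->plug->F

F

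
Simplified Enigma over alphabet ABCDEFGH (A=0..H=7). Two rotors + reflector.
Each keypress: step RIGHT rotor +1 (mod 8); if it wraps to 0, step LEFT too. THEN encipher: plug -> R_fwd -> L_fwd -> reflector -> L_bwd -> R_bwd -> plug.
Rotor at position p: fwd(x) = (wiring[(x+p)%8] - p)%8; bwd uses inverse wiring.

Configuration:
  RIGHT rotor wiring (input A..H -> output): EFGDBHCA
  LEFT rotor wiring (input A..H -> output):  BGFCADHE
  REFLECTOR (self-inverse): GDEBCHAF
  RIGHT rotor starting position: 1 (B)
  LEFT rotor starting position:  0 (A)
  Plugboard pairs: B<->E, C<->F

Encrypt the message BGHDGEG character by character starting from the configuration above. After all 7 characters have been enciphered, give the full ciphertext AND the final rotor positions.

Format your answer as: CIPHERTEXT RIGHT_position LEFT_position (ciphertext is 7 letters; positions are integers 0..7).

Answer: DEEFDGF 0 1

Derivation:
Char 1 ('B'): step: R->2, L=0; B->plug->E->R->A->L->B->refl->D->L'->F->R'->D->plug->D
Char 2 ('G'): step: R->3, L=0; G->plug->G->R->C->L->F->refl->H->L'->G->R'->B->plug->E
Char 3 ('H'): step: R->4, L=0; H->plug->H->R->H->L->E->refl->C->L'->D->R'->B->plug->E
Char 4 ('D'): step: R->5, L=0; D->plug->D->R->H->L->E->refl->C->L'->D->R'->C->plug->F
Char 5 ('G'): step: R->6, L=0; G->plug->G->R->D->L->C->refl->E->L'->H->R'->D->plug->D
Char 6 ('E'): step: R->7, L=0; E->plug->B->R->F->L->D->refl->B->L'->A->R'->G->plug->G
Char 7 ('G'): step: R->0, L->1 (L advanced); G->plug->G->R->C->L->B->refl->D->L'->G->R'->C->plug->F
Final: ciphertext=DEEFDGF, RIGHT=0, LEFT=1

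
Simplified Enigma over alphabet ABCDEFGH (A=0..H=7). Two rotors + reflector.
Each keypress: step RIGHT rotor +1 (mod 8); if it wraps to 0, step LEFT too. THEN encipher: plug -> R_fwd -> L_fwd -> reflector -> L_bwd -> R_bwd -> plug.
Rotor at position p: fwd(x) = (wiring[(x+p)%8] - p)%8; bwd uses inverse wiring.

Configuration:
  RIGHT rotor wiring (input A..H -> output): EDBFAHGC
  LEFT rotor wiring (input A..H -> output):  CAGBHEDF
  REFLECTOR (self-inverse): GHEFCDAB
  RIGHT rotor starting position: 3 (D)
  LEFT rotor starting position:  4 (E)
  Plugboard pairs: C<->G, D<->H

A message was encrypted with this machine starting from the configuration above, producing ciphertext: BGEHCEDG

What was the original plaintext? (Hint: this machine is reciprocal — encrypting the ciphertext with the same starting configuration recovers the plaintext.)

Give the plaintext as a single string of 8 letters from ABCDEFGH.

Answer: GECAFHCH

Derivation:
Char 1 ('B'): step: R->4, L=4; B->plug->B->R->D->L->B->refl->H->L'->C->R'->C->plug->G
Char 2 ('G'): step: R->5, L=4; G->plug->C->R->F->L->E->refl->C->L'->G->R'->E->plug->E
Char 3 ('E'): step: R->6, L=4; E->plug->E->R->D->L->B->refl->H->L'->C->R'->G->plug->C
Char 4 ('H'): step: R->7, L=4; H->plug->D->R->C->L->H->refl->B->L'->D->R'->A->plug->A
Char 5 ('C'): step: R->0, L->5 (L advanced); C->plug->G->R->G->L->E->refl->C->L'->H->R'->F->plug->F
Char 6 ('E'): step: R->1, L=5; E->plug->E->R->G->L->E->refl->C->L'->H->R'->D->plug->H
Char 7 ('D'): step: R->2, L=5; D->plug->H->R->B->L->G->refl->A->L'->C->R'->G->plug->C
Char 8 ('G'): step: R->3, L=5; G->plug->C->R->E->L->D->refl->F->L'->D->R'->D->plug->H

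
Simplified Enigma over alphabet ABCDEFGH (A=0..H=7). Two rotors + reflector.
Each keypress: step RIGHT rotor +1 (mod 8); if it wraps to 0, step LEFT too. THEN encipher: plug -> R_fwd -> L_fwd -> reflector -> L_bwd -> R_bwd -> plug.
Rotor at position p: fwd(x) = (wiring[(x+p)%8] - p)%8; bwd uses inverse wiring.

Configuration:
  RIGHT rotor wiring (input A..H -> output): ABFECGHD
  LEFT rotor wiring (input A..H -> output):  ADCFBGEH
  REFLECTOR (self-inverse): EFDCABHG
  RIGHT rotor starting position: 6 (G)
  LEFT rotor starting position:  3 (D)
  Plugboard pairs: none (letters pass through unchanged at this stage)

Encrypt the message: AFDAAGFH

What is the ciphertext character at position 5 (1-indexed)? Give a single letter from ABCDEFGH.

Char 1 ('A'): step: R->7, L=3; A->plug->A->R->E->L->E->refl->A->L'->G->R'->D->plug->D
Char 2 ('F'): step: R->0, L->4 (L advanced); F->plug->F->R->G->L->G->refl->H->L'->F->R'->C->plug->C
Char 3 ('D'): step: R->1, L=4; D->plug->D->R->B->L->C->refl->D->L'->D->R'->C->plug->C
Char 4 ('A'): step: R->2, L=4; A->plug->A->R->D->L->D->refl->C->L'->B->R'->F->plug->F
Char 5 ('A'): step: R->3, L=4; A->plug->A->R->B->L->C->refl->D->L'->D->R'->C->plug->C

C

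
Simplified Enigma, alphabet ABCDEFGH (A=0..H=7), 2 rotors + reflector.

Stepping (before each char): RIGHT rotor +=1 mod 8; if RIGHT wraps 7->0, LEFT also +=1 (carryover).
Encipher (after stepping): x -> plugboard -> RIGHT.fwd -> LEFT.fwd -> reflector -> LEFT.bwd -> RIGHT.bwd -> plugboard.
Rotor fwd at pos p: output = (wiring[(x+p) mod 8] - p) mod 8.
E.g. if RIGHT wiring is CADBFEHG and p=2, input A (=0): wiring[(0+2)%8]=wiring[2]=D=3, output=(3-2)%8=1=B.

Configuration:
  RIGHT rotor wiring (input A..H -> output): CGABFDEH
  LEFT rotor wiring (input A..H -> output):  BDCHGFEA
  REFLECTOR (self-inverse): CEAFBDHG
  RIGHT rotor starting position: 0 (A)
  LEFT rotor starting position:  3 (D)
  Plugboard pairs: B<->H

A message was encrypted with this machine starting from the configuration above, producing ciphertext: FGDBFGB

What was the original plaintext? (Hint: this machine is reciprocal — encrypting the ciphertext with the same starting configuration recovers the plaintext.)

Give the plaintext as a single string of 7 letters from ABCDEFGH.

Answer: CCEHBBC

Derivation:
Char 1 ('F'): step: R->1, L=3; F->plug->F->R->D->L->B->refl->E->L'->A->R'->C->plug->C
Char 2 ('G'): step: R->2, L=3; G->plug->G->R->A->L->E->refl->B->L'->D->R'->C->plug->C
Char 3 ('D'): step: R->3, L=3; D->plug->D->R->B->L->D->refl->F->L'->E->R'->E->plug->E
Char 4 ('B'): step: R->4, L=3; B->plug->H->R->F->L->G->refl->H->L'->H->R'->B->plug->H
Char 5 ('F'): step: R->5, L=3; F->plug->F->R->D->L->B->refl->E->L'->A->R'->H->plug->B
Char 6 ('G'): step: R->6, L=3; G->plug->G->R->H->L->H->refl->G->L'->F->R'->H->plug->B
Char 7 ('B'): step: R->7, L=3; B->plug->H->R->F->L->G->refl->H->L'->H->R'->C->plug->C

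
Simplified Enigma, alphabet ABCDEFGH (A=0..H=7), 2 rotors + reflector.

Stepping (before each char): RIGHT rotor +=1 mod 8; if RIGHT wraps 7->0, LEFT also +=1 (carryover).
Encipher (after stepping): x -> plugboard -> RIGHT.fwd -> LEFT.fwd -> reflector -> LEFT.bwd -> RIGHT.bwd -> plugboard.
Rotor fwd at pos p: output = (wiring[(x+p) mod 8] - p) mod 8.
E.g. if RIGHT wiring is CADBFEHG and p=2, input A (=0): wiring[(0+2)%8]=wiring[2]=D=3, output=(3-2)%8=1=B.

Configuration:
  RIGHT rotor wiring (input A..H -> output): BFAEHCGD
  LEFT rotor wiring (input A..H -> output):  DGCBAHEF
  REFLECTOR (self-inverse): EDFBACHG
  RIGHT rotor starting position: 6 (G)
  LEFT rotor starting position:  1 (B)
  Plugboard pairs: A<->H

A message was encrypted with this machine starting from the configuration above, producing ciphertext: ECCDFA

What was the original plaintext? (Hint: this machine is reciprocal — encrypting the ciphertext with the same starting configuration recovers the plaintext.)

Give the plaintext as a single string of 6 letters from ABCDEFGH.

Char 1 ('E'): step: R->7, L=1; E->plug->E->R->F->L->D->refl->B->L'->B->R'->D->plug->D
Char 2 ('C'): step: R->0, L->2 (L advanced); C->plug->C->R->A->L->A->refl->E->L'->H->R'->E->plug->E
Char 3 ('C'): step: R->1, L=2; C->plug->C->R->D->L->F->refl->C->L'->E->R'->A->plug->H
Char 4 ('D'): step: R->2, L=2; D->plug->D->R->A->L->A->refl->E->L'->H->R'->G->plug->G
Char 5 ('F'): step: R->3, L=2; F->plug->F->R->G->L->B->refl->D->L'->F->R'->H->plug->A
Char 6 ('A'): step: R->4, L=2; A->plug->H->R->A->L->A->refl->E->L'->H->R'->D->plug->D

Answer: DEHGAD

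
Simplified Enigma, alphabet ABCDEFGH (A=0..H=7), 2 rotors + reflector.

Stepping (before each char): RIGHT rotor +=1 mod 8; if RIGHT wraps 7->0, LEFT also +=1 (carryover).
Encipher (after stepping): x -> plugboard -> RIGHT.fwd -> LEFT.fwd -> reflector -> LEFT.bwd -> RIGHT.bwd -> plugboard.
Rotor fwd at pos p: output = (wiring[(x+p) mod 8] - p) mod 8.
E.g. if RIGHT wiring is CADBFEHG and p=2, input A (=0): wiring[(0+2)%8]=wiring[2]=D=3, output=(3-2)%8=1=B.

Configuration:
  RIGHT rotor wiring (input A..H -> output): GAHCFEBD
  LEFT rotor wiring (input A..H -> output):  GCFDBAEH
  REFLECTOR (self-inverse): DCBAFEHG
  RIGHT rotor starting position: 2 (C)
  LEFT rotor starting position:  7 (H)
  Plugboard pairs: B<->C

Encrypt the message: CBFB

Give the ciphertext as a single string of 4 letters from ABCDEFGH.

Answer: EHHD

Derivation:
Char 1 ('C'): step: R->3, L=7; C->plug->B->R->C->L->D->refl->A->L'->A->R'->E->plug->E
Char 2 ('B'): step: R->4, L=7; B->plug->C->R->F->L->C->refl->B->L'->G->R'->H->plug->H
Char 3 ('F'): step: R->5, L=7; F->plug->F->R->C->L->D->refl->A->L'->A->R'->H->plug->H
Char 4 ('B'): step: R->6, L=7; B->plug->C->R->A->L->A->refl->D->L'->C->R'->D->plug->D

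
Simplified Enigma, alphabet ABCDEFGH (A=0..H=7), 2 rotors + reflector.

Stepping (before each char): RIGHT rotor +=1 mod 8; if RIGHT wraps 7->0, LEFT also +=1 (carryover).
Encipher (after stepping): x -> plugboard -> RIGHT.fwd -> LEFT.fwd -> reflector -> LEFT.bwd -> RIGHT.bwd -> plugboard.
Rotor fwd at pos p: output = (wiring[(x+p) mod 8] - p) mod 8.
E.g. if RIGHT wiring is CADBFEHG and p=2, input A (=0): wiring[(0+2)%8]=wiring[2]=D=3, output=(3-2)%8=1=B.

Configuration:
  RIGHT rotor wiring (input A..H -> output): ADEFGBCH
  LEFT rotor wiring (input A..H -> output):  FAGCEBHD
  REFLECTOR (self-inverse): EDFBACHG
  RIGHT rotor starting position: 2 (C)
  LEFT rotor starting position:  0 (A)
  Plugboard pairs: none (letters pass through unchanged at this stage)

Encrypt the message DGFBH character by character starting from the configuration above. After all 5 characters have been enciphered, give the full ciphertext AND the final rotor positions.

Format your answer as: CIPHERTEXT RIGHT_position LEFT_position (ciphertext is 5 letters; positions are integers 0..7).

Char 1 ('D'): step: R->3, L=0; D->plug->D->R->H->L->D->refl->B->L'->F->R'->F->plug->F
Char 2 ('G'): step: R->4, L=0; G->plug->G->R->A->L->F->refl->C->L'->D->R'->D->plug->D
Char 3 ('F'): step: R->5, L=0; F->plug->F->R->H->L->D->refl->B->L'->F->R'->B->plug->B
Char 4 ('B'): step: R->6, L=0; B->plug->B->R->B->L->A->refl->E->L'->E->R'->A->plug->A
Char 5 ('H'): step: R->7, L=0; H->plug->H->R->D->L->C->refl->F->L'->A->R'->A->plug->A
Final: ciphertext=FDBAA, RIGHT=7, LEFT=0

Answer: FDBAA 7 0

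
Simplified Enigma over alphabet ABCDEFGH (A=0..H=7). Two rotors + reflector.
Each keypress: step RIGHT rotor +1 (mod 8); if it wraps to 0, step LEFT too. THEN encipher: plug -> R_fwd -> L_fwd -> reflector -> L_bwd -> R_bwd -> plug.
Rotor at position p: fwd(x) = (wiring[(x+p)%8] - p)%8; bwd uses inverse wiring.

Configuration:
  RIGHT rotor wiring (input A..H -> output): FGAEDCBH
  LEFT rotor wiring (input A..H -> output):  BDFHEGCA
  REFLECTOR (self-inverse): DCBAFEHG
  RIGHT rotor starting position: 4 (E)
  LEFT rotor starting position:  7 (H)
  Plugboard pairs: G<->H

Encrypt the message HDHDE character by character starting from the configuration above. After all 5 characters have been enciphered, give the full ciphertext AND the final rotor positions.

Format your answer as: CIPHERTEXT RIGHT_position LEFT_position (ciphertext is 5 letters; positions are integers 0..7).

Char 1 ('H'): step: R->5, L=7; H->plug->G->R->H->L->D->refl->A->L'->E->R'->B->plug->B
Char 2 ('D'): step: R->6, L=7; D->plug->D->R->A->L->B->refl->C->L'->B->R'->B->plug->B
Char 3 ('H'): step: R->7, L=7; H->plug->G->R->D->L->G->refl->H->L'->G->R'->B->plug->B
Char 4 ('D'): step: R->0, L->0 (L advanced); D->plug->D->R->E->L->E->refl->F->L'->C->R'->F->plug->F
Char 5 ('E'): step: R->1, L=0; E->plug->E->R->B->L->D->refl->A->L'->H->R'->B->plug->B
Final: ciphertext=BBBFB, RIGHT=1, LEFT=0

Answer: BBBFB 1 0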